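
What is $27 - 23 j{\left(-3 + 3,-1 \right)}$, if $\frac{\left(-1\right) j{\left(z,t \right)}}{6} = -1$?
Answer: $-111$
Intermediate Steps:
$j{\left(z,t \right)} = 6$ ($j{\left(z,t \right)} = \left(-6\right) \left(-1\right) = 6$)
$27 - 23 j{\left(-3 + 3,-1 \right)} = 27 - 138 = -111$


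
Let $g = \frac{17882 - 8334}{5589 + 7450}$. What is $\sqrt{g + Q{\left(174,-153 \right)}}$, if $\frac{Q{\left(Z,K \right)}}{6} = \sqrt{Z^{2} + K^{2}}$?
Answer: $\frac{\sqrt{124496372 + 3060279378 \sqrt{5965}}}{13039} \approx 37.295$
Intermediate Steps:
$g = \frac{9548}{13039} \approx 0.73226$
$Q{\left(Z,K \right)} = 6 \sqrt{K^{2} + Z^{2}}$ ($Q{\left(Z,K \right)} = 6 \sqrt{Z^{2} + K^{2}} = 6 \sqrt{K^{2} + Z^{2}}$)
$\sqrt{g + Q{\left(174,-153 \right)}} = \sqrt{\frac{9548}{13039} + 6 \sqrt{\left(-153\right)^{2} + 174^{2}}} = \sqrt{\frac{9548}{13039} + 6 \sqrt{23409 + 30276}} = \sqrt{\frac{9548}{13039} + 6 \sqrt{53685}} = \sqrt{\frac{9548}{13039} + 6 \cdot 3 \sqrt{5965}} = \sqrt{\frac{9548}{13039} + 18 \sqrt{5965}}$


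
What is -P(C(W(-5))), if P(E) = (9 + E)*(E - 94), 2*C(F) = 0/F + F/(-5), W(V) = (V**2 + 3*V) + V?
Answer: 3213/4 ≈ 803.25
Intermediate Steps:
W(V) = V**2 + 4*V
C(F) = -F/10 (C(F) = (0/F + F/(-5))/2 = (0 + F*(-1/5))/2 = (0 - F/5)/2 = (-F/5)/2 = -F/10)
P(E) = (-94 + E)*(9 + E) (P(E) = (9 + E)*(-94 + E) = (-94 + E)*(9 + E))
-P(C(W(-5))) = -(-846 + (-(-1)*(4 - 5)/2)**2 - (-17)*(-5*(4 - 5))/2) = -(-846 + (-(-1)*(-1)/2)**2 - (-17)*(-5*(-1))/2) = -(-846 + (-1/10*5)**2 - (-17)*5/2) = -(-846 + (-1/2)**2 - 85*(-1/2)) = -(-846 + 1/4 + 85/2) = -1*(-3213/4) = 3213/4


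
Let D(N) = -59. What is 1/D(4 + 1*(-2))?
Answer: -1/59 ≈ -0.016949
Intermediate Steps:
1/D(4 + 1*(-2)) = 1/(-59) = -1/59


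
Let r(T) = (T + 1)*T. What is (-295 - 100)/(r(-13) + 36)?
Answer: -395/192 ≈ -2.0573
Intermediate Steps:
r(T) = T*(1 + T) (r(T) = (1 + T)*T = T*(1 + T))
(-295 - 100)/(r(-13) + 36) = (-295 - 100)/(-13*(1 - 13) + 36) = -395/(-13*(-12) + 36) = -395/(156 + 36) = -395/192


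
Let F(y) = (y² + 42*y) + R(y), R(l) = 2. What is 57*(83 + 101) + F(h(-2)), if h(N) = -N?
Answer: 10578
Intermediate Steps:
F(y) = 2 + y² + 42*y (F(y) = (y² + 42*y) + 2 = 2 + y² + 42*y)
57*(83 + 101) + F(h(-2)) = 57*(83 + 101) + (2 + (-1*(-2))² + 42*(-1*(-2))) = 57*184 + (2 + 2² + 42*2) = 10488 + (2 + 4 + 84) = 10488 + 90 = 10578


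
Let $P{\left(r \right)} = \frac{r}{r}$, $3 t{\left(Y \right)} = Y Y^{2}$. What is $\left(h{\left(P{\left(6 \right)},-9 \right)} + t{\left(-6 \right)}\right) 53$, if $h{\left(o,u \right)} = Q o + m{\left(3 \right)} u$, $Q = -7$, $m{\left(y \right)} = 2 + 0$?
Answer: $-5141$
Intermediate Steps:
$t{\left(Y \right)} = \frac{Y^{3}}{3}$ ($t{\left(Y \right)} = \frac{Y Y^{2}}{3} = \frac{Y^{3}}{3}$)
$P{\left(r \right)} = 1$
$m{\left(y \right)} = 2$
$h{\left(o,u \right)} = - 7 o + 2 u$
$\left(h{\left(P{\left(6 \right)},-9 \right)} + t{\left(-6 \right)}\right) 53 = \left(\left(\left(-7\right) 1 + 2 \left(-9\right)\right) + \frac{\left(-6\right)^{3}}{3}\right) 53 = \left(\left(-7 - 18\right) + \frac{1}{3} \left(-216\right)\right) 53 = \left(-25 - 72\right) 53 = \left(-97\right) 53 = -5141$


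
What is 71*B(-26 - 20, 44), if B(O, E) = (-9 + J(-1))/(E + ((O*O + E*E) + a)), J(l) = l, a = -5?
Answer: -710/4091 ≈ -0.17355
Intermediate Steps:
B(O, E) = -10/(-5 + E + E² + O²) (B(O, E) = (-9 - 1)/(E + ((O*O + E*E) - 5)) = -10/(E + ((O² + E²) - 5)) = -10/(E + ((E² + O²) - 5)) = -10/(E + (-5 + E² + O²)) = -10/(-5 + E + E² + O²))
71*B(-26 - 20, 44) = 71*(-10/(-5 + 44 + 44² + (-26 - 20)²)) = 71*(-10/(-5 + 44 + 1936 + (-46)²)) = 71*(-10/(-5 + 44 + 1936 + 2116)) = 71*(-10/4091) = -710/4091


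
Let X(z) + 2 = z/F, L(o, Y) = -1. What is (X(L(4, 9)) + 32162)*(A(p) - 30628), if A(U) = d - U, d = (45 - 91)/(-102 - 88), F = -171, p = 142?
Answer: -16075330621847/16245 ≈ -9.8956e+8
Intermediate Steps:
d = 23/95 (d = -46/(-190) = -46*(-1/190) = 23/95 ≈ 0.24211)
X(z) = -2 - z/171 (X(z) = -2 + z/(-171) = -2 + z*(-1/171) = -2 - z/171)
A(U) = 23/95 - U
(X(L(4, 9)) + 32162)*(A(p) - 30628) = ((-2 - 1/171*(-1)) + 32162)*((23/95 - 1*142) - 30628) = ((-2 + 1/171) + 32162)*((23/95 - 142) - 30628) = (-341/171 + 32162)*(-13467/95 - 30628) = (5499361/171)*(-2923127/95) = -16075330621847/16245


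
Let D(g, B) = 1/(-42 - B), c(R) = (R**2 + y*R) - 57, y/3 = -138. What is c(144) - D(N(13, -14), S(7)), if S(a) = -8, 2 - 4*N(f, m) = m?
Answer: -1323857/34 ≈ -38937.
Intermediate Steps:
y = -414 (y = 3*(-138) = -414)
N(f, m) = 1/2 - m/4
c(R) = -57 + R**2 - 414*R (c(R) = (R**2 - 414*R) - 57 = -57 + R**2 - 414*R)
c(144) - D(N(13, -14), S(7)) = (-57 + 144**2 - 414*144) - (-1)/(42 - 8) = (-57 + 20736 - 59616) - (-1)/34 = -38937 - (-1)/34 = -38937 - 1*(-1/34) = -38937 + 1/34 = -1323857/34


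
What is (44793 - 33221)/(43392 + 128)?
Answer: 2893/10880 ≈ 0.26590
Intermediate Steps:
(44793 - 33221)/(43392 + 128) = 11572/43520 = 11572*(1/43520) = 2893/10880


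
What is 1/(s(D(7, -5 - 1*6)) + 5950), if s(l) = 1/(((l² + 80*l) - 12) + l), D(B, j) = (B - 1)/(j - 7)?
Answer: 350/2082491 ≈ 0.00016807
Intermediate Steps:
D(B, j) = (-1 + B)/(-7 + j)
s(l) = 1/(-12 + l² + 81*l) (s(l) = 1/((-12 + l² + 80*l) + l) = 1/(-12 + l² + 81*l))
1/(s(D(7, -5 - 1*6)) + 5950) = 1/(1/(-12 + ((-1 + 7)/(-7 + (-5 - 1*6)))² + 81*((-1 + 7)/(-7 + (-5 - 1*6)))) + 5950) = 1/(1/(-12 + (6/(-7 + (-5 - 6)))² + 81*(6/(-7 + (-5 - 6)))) + 5950) = 1/(1/(-12 + (6/(-7 - 11))² + 81*(6/(-7 - 11))) + 5950) = 1/(1/(-12 + (6/(-18))² + 81*(6/(-18))) + 5950) = 1/(1/(-12 + (-1/18*6)² + 81*(-1/18*6)) + 5950) = 1/(1/(-12 + (-⅓)² + 81*(-⅓)) + 5950) = 1/(1/(-12 + ⅑ - 27) + 5950) = 1/(1/(-350/9) + 5950) = 1/(-9/350 + 5950) = 1/(2082491/350) = 350/2082491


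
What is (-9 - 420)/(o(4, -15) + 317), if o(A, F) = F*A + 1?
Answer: -143/86 ≈ -1.6628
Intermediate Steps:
o(A, F) = 1 + A*F (o(A, F) = A*F + 1 = 1 + A*F)
(-9 - 420)/(o(4, -15) + 317) = (-9 - 420)/((1 + 4*(-15)) + 317) = -429/((1 - 60) + 317) = -429/(-59 + 317) = -429/258 = -429*1/258 = -143/86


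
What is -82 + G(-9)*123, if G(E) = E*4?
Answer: -4510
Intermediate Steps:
G(E) = 4*E
-82 + G(-9)*123 = -82 + (4*(-9))*123 = -82 - 36*123 = -82 - 4428 = -4510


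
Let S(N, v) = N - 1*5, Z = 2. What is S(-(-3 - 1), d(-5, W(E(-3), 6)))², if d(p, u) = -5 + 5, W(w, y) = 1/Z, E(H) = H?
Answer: 1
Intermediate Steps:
W(w, y) = ½ (W(w, y) = 1/2 = ½)
d(p, u) = 0
S(N, v) = -5 + N (S(N, v) = N - 5 = -5 + N)
S(-(-3 - 1), d(-5, W(E(-3), 6)))² = (-5 - (-3 - 1))² = (-5 - 1*(-4))² = (-5 + 4)² = (-1)² = 1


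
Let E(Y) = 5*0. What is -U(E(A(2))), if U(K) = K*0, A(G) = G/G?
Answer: 0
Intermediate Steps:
A(G) = 1
E(Y) = 0
U(K) = 0
-U(E(A(2))) = -1*0 = 0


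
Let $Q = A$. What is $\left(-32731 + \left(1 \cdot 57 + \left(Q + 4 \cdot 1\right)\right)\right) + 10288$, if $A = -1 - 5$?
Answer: $-22388$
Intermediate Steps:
$A = -6$ ($A = -1 - 5 = -6$)
$Q = -6$
$\left(-32731 + \left(1 \cdot 57 + \left(Q + 4 \cdot 1\right)\right)\right) + 10288 = \left(-32731 + \left(1 \cdot 57 + \left(-6 + 4 \cdot 1\right)\right)\right) + 10288 = \left(-32731 + \left(57 + \left(-6 + 4\right)\right)\right) + 10288 = \left(-32731 + \left(57 - 2\right)\right) + 10288 = \left(-32731 + 55\right) + 10288 = -32676 + 10288 = -22388$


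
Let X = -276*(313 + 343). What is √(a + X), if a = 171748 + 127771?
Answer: √118463 ≈ 344.18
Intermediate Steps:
X = -181056 (X = -276*656 = -181056)
a = 299519
√(a + X) = √(299519 - 181056) = √118463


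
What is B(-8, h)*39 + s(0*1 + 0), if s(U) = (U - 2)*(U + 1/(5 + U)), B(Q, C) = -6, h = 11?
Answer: -1172/5 ≈ -234.40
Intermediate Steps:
s(U) = (-2 + U)*(U + 1/(5 + U))
B(-8, h)*39 + s(0*1 + 0) = -6*39 + (-2 + (0*1 + 0)³ - 9*(0*1 + 0) + 3*(0*1 + 0)²)/(5 + (0*1 + 0)) = -234 + (-2 + (0 + 0)³ - 9*(0 + 0) + 3*(0 + 0)²)/(5 + (0 + 0)) = -234 + (-2 + 0³ - 9*0 + 3*0²)/(5 + 0) = -234 + (-2 + 0 + 0 + 3*0)/5 = -234 + (-2 + 0 + 0 + 0)/5 = -234 + (⅕)*(-2) = -234 - ⅖ = -1172/5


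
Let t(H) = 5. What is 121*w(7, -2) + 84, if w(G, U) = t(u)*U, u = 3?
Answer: -1126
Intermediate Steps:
w(G, U) = 5*U
121*w(7, -2) + 84 = 121*(5*(-2)) + 84 = 121*(-10) + 84 = -1210 + 84 = -1126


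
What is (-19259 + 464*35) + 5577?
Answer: 2558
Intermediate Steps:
(-19259 + 464*35) + 5577 = (-19259 + 16240) + 5577 = -3019 + 5577 = 2558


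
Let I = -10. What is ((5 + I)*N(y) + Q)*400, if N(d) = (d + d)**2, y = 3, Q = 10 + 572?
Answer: 160800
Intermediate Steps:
Q = 582
N(d) = 4*d**2 (N(d) = (2*d)**2 = 4*d**2)
((5 + I)*N(y) + Q)*400 = ((5 - 10)*(4*3**2) + 582)*400 = (-20*9 + 582)*400 = (-5*36 + 582)*400 = (-180 + 582)*400 = 402*400 = 160800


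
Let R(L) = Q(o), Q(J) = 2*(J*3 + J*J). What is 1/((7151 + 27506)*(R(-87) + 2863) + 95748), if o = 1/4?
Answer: 8/795000453 ≈ 1.0063e-8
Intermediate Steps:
o = 1/4 ≈ 0.25000
Q(J) = 2*J**2 + 6*J (Q(J) = 2*(3*J + J**2) = 2*(J**2 + 3*J) = 2*J**2 + 6*J)
R(L) = 13/8 (R(L) = 2*(1/4)*(3 + 1/4) = 2*(1/4)*(13/4) = 13/8)
1/((7151 + 27506)*(R(-87) + 2863) + 95748) = 1/((7151 + 27506)*(13/8 + 2863) + 95748) = 1/(34657*(22917/8) + 95748) = 1/(794234469/8 + 95748) = 1/(795000453/8) = 8/795000453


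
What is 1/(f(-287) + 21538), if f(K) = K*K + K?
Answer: 1/103620 ≈ 9.6506e-6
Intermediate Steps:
f(K) = K + K² (f(K) = K² + K = K + K²)
1/(f(-287) + 21538) = 1/(-287*(1 - 287) + 21538) = 1/(-287*(-286) + 21538) = 1/(82082 + 21538) = 1/103620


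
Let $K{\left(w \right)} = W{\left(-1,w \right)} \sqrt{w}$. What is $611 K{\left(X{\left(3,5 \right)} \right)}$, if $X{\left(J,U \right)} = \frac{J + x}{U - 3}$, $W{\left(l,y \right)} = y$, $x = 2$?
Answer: $\frac{3055 \sqrt{10}}{4} \approx 2415.2$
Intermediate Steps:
$X{\left(J,U \right)} = \frac{2 + J}{-3 + U}$ ($X{\left(J,U \right)} = \frac{J + 2}{U - 3} = \frac{2 + J}{-3 + U}$)
$K{\left(w \right)} = w^{\frac{3}{2}}$ ($K{\left(w \right)} = w \sqrt{w} = w^{\frac{3}{2}}$)
$611 K{\left(X{\left(3,5 \right)} \right)} = 611 \left(\frac{2 + 3}{-3 + 5}\right)^{\frac{3}{2}} = 611 \left(\frac{1}{2} \cdot 5\right)^{\frac{3}{2}} = 611 \left(\frac{5}{2}\right)^{\frac{3}{2}} = 611 \frac{5 \sqrt{10}}{4} = \frac{3055 \sqrt{10}}{4}$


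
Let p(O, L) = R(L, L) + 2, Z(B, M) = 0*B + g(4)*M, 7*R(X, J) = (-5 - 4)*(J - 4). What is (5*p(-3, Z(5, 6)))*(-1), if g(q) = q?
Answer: 830/7 ≈ 118.57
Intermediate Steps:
R(X, J) = 36/7 - 9*J/7 (R(X, J) = ((-5 - 4)*(J - 4))/7 = (-9*(-4 + J))/7 = (36 - 9*J)/7 = 36/7 - 9*J/7)
Z(B, M) = 4*M (Z(B, M) = 0*B + 4*M = 0 + 4*M = 4*M)
p(O, L) = 50/7 - 9*L/7 (p(O, L) = (36/7 - 9*L/7) + 2 = 50/7 - 9*L/7)
(5*p(-3, Z(5, 6)))*(-1) = (5*(50/7 - 36*6/7))*(-1) = (5*(50/7 - 9/7*24))*(-1) = (5*(50/7 - 216/7))*(-1) = (5*(-166/7))*(-1) = -830/7*(-1) = 830/7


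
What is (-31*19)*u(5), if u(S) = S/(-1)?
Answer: 2945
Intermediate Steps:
u(S) = -S (u(S) = S*(-1) = -S)
(-31*19)*u(5) = (-31*19)*(-1*5) = -589*(-5) = 2945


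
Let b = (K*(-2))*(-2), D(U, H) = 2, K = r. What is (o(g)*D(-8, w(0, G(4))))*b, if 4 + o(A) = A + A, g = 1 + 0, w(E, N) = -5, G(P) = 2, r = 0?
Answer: 0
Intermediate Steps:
K = 0
g = 1
o(A) = -4 + 2*A (o(A) = -4 + (A + A) = -4 + 2*A)
b = 0 (b = (0*(-2))*(-2) = 0*(-2) = 0)
(o(g)*D(-8, w(0, G(4))))*b = ((-4 + 2*1)*2)*0 = ((-4 + 2)*2)*0 = -2*2*0 = -4*0 = 0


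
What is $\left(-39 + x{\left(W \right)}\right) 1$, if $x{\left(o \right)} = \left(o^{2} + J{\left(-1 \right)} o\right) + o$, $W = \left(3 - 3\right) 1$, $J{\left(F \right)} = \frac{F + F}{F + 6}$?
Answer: $-39$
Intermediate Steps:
$J{\left(F \right)} = \frac{2 F}{6 + F}$
$W = 0$ ($W = 0 \cdot 1 = 0$)
$x{\left(o \right)} = o^{2} + \frac{3 o}{5}$ ($x{\left(o \right)} = \left(o^{2} + 2 \left(-1\right) \frac{1}{6 - 1} o\right) + o = \left(o^{2} + 2 \left(-1\right) \frac{1}{5} o\right) + o = \left(o^{2} - \frac{2 o}{5}\right) + o = o^{2} + \frac{3 o}{5}$)
$\left(-39 + x{\left(W \right)}\right) 1 = \left(-39 + \frac{1}{5} \cdot 0 \left(3 + 5 \cdot 0\right)\right) 1 = \left(-39 + \frac{1}{5} \cdot 0 \left(3 + 0\right)\right) 1 = \left(-39 + \frac{1}{5} \cdot 0 \cdot 3\right) 1 = \left(-39 + 0\right) 1 = \left(-39\right) 1 = -39$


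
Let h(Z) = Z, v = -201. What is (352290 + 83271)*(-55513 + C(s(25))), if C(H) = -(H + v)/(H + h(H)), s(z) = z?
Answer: -604444115457/25 ≈ -2.4178e+10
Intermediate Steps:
C(H) = -(-201 + H)/(2*H) (C(H) = -(H - 201)/(H + H) = -(-201 + H)/(2*H))
(352290 + 83271)*(-55513 + C(s(25))) = (352290 + 83271)*(-55513 + (1/2)*(201 - 1*25)/25) = 435561*(-55513 + (1/2)*(1/25)*(201 - 25)) = 435561*(-55513 + (1/2)*(1/25)*176) = 435561*(-55513 + 88/25) = 435561*(-1387737/25) = -604444115457/25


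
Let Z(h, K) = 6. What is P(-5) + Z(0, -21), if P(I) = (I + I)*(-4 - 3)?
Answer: 76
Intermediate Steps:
P(I) = -14*I (P(I) = (2*I)*(-7) = -14*I)
P(-5) + Z(0, -21) = -14*(-5) + 6 = 70 + 6 = 76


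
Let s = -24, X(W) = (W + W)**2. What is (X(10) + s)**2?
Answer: 141376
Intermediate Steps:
X(W) = 4*W**2 (X(W) = (2*W)**2 = 4*W**2)
(X(10) + s)**2 = (4*10**2 - 24)**2 = (4*100 - 24)**2 = (400 - 24)**2 = 376**2 = 141376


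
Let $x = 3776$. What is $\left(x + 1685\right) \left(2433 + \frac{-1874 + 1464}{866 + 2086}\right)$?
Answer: $\frac{478290763}{36} \approx 1.3286 \cdot 10^{7}$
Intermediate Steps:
$\left(x + 1685\right) \left(2433 + \frac{-1874 + 1464}{866 + 2086}\right) = \left(3776 + 1685\right) \left(2433 + \frac{-1874 + 1464}{866 + 2086}\right) = 5461 \left(2433 - \frac{410}{2952}\right) = 5461 \left(2433 - \frac{5}{36}\right) = 5461 \cdot \frac{87583}{36} = \frac{478290763}{36}$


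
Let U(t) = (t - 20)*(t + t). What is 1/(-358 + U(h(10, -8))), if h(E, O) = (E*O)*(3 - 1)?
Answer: 1/57242 ≈ 1.7470e-5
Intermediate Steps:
h(E, O) = 2*E*O (h(E, O) = (E*O)*2 = 2*E*O)
U(t) = 2*t*(-20 + t) (U(t) = (-20 + t)*(2*t) = 2*t*(-20 + t))
1/(-358 + U(h(10, -8))) = 1/(-358 + 2*(2*10*(-8))*(-20 + 2*10*(-8))) = 1/(-358 + 2*(-160)*(-20 - 160)) = 1/(-358 + 2*(-160)*(-180)) = 1/(-358 + 57600) = 1/57242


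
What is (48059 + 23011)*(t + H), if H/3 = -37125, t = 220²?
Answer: -4475633250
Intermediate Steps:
t = 48400
H = -111375 (H = 3*(-37125) = -111375)
(48059 + 23011)*(t + H) = (48059 + 23011)*(48400 - 111375) = 71070*(-62975) = -4475633250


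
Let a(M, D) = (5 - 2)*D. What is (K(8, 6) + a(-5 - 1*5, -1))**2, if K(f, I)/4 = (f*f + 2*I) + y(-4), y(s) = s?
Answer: 81225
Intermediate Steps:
a(M, D) = 3*D
K(f, I) = -16 + 4*f**2 + 8*I (K(f, I) = 4*((f*f + 2*I) - 4) = 4*((f**2 + 2*I) - 4) = 4*(-4 + f**2 + 2*I) = -16 + 4*f**2 + 8*I)
(K(8, 6) + a(-5 - 1*5, -1))**2 = ((-16 + 4*8**2 + 8*6) + 3*(-1))**2 = ((-16 + 4*64 + 48) - 3)**2 = ((-16 + 256 + 48) - 3)**2 = (288 - 3)**2 = 285**2 = 81225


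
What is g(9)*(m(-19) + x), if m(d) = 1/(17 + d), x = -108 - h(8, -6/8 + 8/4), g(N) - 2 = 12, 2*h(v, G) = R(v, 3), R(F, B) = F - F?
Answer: -1519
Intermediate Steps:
R(F, B) = 0
h(v, G) = 0 (h(v, G) = (½)*0 = 0)
g(N) = 14 (g(N) = 2 + 12 = 14)
x = -108 (x = -108 - 1*0 = -108 + 0 = -108)
g(9)*(m(-19) + x) = 14*(1/(17 - 19) - 108) = 14*(1/(-2) - 108) = 14*(-½ - 108) = 14*(-217/2) = -1519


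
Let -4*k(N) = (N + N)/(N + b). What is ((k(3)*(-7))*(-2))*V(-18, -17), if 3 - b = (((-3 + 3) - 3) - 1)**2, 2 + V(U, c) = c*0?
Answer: -21/5 ≈ -4.2000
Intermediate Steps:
V(U, c) = -2 (V(U, c) = -2 + c*0 = -2 + 0 = -2)
b = -13 (b = 3 - (((-3 + 3) - 3) - 1)**2 = 3 - ((0 - 3) - 1)**2 = 3 - (-3 - 1)**2 = 3 - 1*(-4)**2 = 3 - 1*16 = 3 - 16 = -13)
k(N) = -N/(2*(-13 + N)) (k(N) = -(N + N)/(4*(N - 13)) = -2*N/(4*(-13 + N)) = -N/(2*(-13 + N)))
((k(3)*(-7))*(-2))*V(-18, -17) = ((-1*3/(-26 + 2*3)*(-7))*(-2))*(-2) = ((-1*3/(-26 + 6)*(-7))*(-2))*(-2) = ((-1*3/(-20)*(-7))*(-2))*(-2) = ((-1*3*(-1/20)*(-7))*(-2))*(-2) = (((3/20)*(-7))*(-2))*(-2) = -21/20*(-2)*(-2) = (21/10)*(-2) = -21/5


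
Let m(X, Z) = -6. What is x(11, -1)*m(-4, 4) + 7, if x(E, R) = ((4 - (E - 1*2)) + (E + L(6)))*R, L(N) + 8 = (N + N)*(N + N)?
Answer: 859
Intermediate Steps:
L(N) = -8 + 4*N² (L(N) = -8 + (N + N)*(N + N) = -8 + (2*N)*(2*N) = -8 + 4*N²)
x(E, R) = 142*R (x(E, R) = ((4 - (E - 1*2)) + (E + (-8 + 4*6²)))*R = ((4 - (E - 2)) + (E + (-8 + 4*36)))*R = ((4 - (-2 + E)) + (E + (-8 + 144)))*R = ((4 + (2 - E)) + (E + 136))*R = ((6 - E) + (136 + E))*R = 142*R)
x(11, -1)*m(-4, 4) + 7 = (142*(-1))*(-6) + 7 = -142*(-6) + 7 = 852 + 7 = 859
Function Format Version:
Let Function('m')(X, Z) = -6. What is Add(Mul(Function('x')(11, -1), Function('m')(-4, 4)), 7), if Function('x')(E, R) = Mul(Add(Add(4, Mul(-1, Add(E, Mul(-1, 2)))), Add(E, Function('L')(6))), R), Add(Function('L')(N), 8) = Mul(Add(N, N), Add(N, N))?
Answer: 859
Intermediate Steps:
Function('L')(N) = Add(-8, Mul(4, Pow(N, 2))) (Function('L')(N) = Add(-8, Mul(Add(N, N), Add(N, N))) = Add(-8, Mul(Mul(2, N), Mul(2, N))) = Add(-8, Mul(4, Pow(N, 2))))
Function('x')(E, R) = Mul(142, R) (Function('x')(E, R) = Mul(Add(Add(4, Mul(-1, Add(E, Mul(-1, 2)))), Add(E, Add(-8, Mul(4, Pow(6, 2))))), R) = Mul(Add(Add(4, Mul(-1, Add(E, -2))), Add(E, Add(-8, Mul(4, 36)))), R) = Mul(Add(Add(4, Mul(-1, Add(-2, E))), Add(E, Add(-8, 144))), R) = Mul(Add(Add(4, Add(2, Mul(-1, E))), Add(E, 136)), R) = Mul(Add(Add(6, Mul(-1, E)), Add(136, E)), R) = Mul(142, R))
Add(Mul(Function('x')(11, -1), Function('m')(-4, 4)), 7) = Add(Mul(Mul(142, -1), -6), 7) = Add(Mul(-142, -6), 7) = Add(852, 7) = 859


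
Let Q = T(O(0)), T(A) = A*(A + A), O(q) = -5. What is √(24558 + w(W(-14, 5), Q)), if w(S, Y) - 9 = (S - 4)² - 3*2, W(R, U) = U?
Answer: √24562 ≈ 156.72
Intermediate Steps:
T(A) = 2*A² (T(A) = A*(2*A) = 2*A²)
Q = 50 (Q = 2*(-5)² = 2*25 = 50)
w(S, Y) = 3 + (-4 + S)² (w(S, Y) = 9 + ((S - 4)² - 3*2) = 9 + ((-4 + S)² - 6) = 9 + (-6 + (-4 + S)²) = 3 + (-4 + S)²)
√(24558 + w(W(-14, 5), Q)) = √(24558 + (3 + (-4 + 5)²)) = √(24558 + (3 + 1²)) = √(24558 + (3 + 1)) = √(24558 + 4) = √24562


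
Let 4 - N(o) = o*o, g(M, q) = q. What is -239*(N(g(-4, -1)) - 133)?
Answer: 31070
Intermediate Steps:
N(o) = 4 - o² (N(o) = 4 - o*o = 4 - o²)
-239*(N(g(-4, -1)) - 133) = -239*((4 - 1*(-1)²) - 133) = -239*((4 - 1*1) - 133) = -239*((4 - 1) - 133) = -239*(3 - 133) = -239*(-130) = 31070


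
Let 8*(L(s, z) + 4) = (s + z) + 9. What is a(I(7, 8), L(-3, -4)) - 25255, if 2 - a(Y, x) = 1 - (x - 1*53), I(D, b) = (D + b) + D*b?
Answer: -101243/4 ≈ -25311.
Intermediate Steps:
L(s, z) = -23/8 + s/8 + z/8 (L(s, z) = -4 + ((s + z) + 9)/8 = -4 + (9 + s + z)/8 = -4 + (9/8 + s/8 + z/8) = -23/8 + s/8 + z/8)
I(D, b) = D + b + D*b
a(Y, x) = -52 + x (a(Y, x) = 2 - (1 - (x - 1*53)) = 2 - (1 - (x - 53)) = 2 - (1 - (-53 + x)) = 2 - (1 + (53 - x)) = 2 - (54 - x) = 2 + (-54 + x) = -52 + x)
a(I(7, 8), L(-3, -4)) - 25255 = (-52 + (-23/8 + (1/8)*(-3) + (1/8)*(-4))) - 25255 = (-52 + (-23/8 - 3/8 - 1/2)) - 25255 = (-52 - 15/4) - 25255 = -223/4 - 25255 = -101243/4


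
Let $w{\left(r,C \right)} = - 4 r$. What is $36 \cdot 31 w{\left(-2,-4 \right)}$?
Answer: $8928$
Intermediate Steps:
$36 \cdot 31 w{\left(-2,-4 \right)} = 36 \cdot 31 \left(\left(-4\right) \left(-2\right)\right) = 1116 \cdot 8 = 8928$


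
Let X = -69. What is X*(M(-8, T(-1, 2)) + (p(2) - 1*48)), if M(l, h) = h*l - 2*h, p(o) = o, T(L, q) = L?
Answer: 2484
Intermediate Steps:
M(l, h) = -2*h + h*l
X*(M(-8, T(-1, 2)) + (p(2) - 1*48)) = -69*(-(-2 - 8) + (2 - 1*48)) = -69*(-1*(-10) + (2 - 48)) = -69*(10 - 46) = -69*(-36) = 2484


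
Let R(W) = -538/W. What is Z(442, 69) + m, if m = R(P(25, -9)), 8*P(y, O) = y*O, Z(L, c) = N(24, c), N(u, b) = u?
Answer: 9704/225 ≈ 43.129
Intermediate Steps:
Z(L, c) = 24
P(y, O) = O*y/8 (P(y, O) = (y*O)/8 = (O*y)/8 = O*y/8)
m = 4304/225 (m = -538/((⅛)*(-9)*25) = -538/(-225/8) = -538*(-8/225) = 4304/225 ≈ 19.129)
Z(442, 69) + m = 24 + 4304/225 = 9704/225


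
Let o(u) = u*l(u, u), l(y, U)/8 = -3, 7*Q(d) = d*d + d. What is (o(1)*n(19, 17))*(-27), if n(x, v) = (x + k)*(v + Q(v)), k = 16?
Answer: 1377000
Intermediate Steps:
Q(d) = d/7 + d²/7 (Q(d) = (d*d + d)/7 = (d² + d)/7 = (d + d²)/7 = d/7 + d²/7)
l(y, U) = -24 (l(y, U) = 8*(-3) = -24)
n(x, v) = (16 + x)*(v + v*(1 + v)/7) (n(x, v) = (x + 16)*(v + v*(1 + v)/7) = (16 + x)*(v + v*(1 + v)/7))
o(u) = -24*u (o(u) = u*(-24) = -24*u)
(o(1)*n(19, 17))*(-27) = ((-24*1)*((⅐)*17*(128 + 8*19 + 16*17 + 17*19)))*(-27) = -24*17*(128 + 152 + 272 + 323)/7*(-27) = -24*17*875/7*(-27) = -24*2125*(-27) = -51000*(-27) = 1377000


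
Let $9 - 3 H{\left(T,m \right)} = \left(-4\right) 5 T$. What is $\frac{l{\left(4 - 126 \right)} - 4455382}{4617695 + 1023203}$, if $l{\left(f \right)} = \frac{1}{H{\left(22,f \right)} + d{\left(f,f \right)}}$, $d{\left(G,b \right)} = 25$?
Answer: $- \frac{2334620165}{2955830552} \approx -0.78984$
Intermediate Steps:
$H{\left(T,m \right)} = 3 + \frac{20 T}{3}$ ($H{\left(T,m \right)} = 3 - \frac{\left(-4\right) 5 T}{3} = 3 - \frac{\left(-20\right) T}{3} = 3 + \frac{20 T}{3}$)
$l{\left(f \right)} = \frac{3}{524}$ ($l{\left(f \right)} = \frac{1}{\left(3 + \frac{20}{3} \cdot 22\right) + 25} = \frac{1}{\left(3 + \frac{440}{3}\right) + 25} = \frac{1}{\frac{449}{3} + 25} = \frac{1}{\frac{524}{3}} = \frac{3}{524}$)
$\frac{l{\left(4 - 126 \right)} - 4455382}{4617695 + 1023203} = \frac{\frac{3}{524} - 4455382}{4617695 + 1023203} = - \frac{2334620165}{524 \cdot 5640898} = \left(- \frac{2334620165}{524}\right) \frac{1}{5640898} = - \frac{2334620165}{2955830552}$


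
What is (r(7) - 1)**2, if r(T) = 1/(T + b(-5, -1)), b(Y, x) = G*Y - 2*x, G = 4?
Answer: 144/121 ≈ 1.1901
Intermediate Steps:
b(Y, x) = -2*x + 4*Y (b(Y, x) = 4*Y - 2*x = -2*x + 4*Y)
r(T) = 1/(-18 + T) (r(T) = 1/(T + (-2*(-1) + 4*(-5))) = 1/(T + (2 - 20)) = 1/(T - 18) = 1/(-18 + T))
(r(7) - 1)**2 = (1/(-18 + 7) - 1)**2 = (1/(-11) - 1)**2 = (-1/11 - 1)**2 = (-12/11)**2 = 144/121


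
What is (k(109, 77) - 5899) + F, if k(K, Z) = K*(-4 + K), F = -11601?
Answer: -6055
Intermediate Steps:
(k(109, 77) - 5899) + F = (109*(-4 + 109) - 5899) - 11601 = (109*105 - 5899) - 11601 = (11445 - 5899) - 11601 = 5546 - 11601 = -6055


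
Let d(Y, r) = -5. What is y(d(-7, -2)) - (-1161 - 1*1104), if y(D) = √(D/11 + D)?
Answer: 2265 + 2*I*√165/11 ≈ 2265.0 + 2.3355*I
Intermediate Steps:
y(D) = 2*√33*√D/11 (y(D) = √(D*(1/11) + D) = √(D/11 + D) = √(12*D/11) = 2*√33*√D/11)
y(d(-7, -2)) - (-1161 - 1*1104) = 2*√33*√(-5)/11 - (-1161 - 1*1104) = 2*√33*(I*√5)/11 - (-1161 - 1104) = 2*I*√165/11 - 1*(-2265) = 2*I*√165/11 + 2265 = 2265 + 2*I*√165/11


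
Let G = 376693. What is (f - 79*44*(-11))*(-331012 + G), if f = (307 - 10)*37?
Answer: 2248647225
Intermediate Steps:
f = 10989 (f = 297*37 = 10989)
(f - 79*44*(-11))*(-331012 + G) = (10989 - 79*44*(-11))*(-331012 + 376693) = (10989 - 3476*(-11))*45681 = (10989 + 38236)*45681 = 49225*45681 = 2248647225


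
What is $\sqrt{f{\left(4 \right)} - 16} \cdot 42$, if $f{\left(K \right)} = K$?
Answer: $84 i \sqrt{3} \approx 145.49 i$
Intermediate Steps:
$\sqrt{f{\left(4 \right)} - 16} \cdot 42 = \sqrt{4 - 16} \cdot 42 = \sqrt{-12} \cdot 42 = 2 i \sqrt{3} \cdot 42 = 84 i \sqrt{3}$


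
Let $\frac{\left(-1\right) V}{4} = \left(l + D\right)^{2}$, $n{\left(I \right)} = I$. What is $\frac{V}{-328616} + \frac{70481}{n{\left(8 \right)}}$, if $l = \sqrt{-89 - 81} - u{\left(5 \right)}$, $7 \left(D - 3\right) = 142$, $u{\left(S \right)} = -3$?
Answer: $\frac{141862355917}{16102184} + \frac{184 i \sqrt{170}}{287539} \approx 8810.1 + 0.0083434 i$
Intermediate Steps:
$D = \frac{163}{7}$ ($D = 3 + \frac{1}{7} \cdot 142 = 3 + \frac{142}{7} = \frac{163}{7} \approx 23.286$)
$l = 3 + i \sqrt{170}$ ($l = \sqrt{-89 - 81} - -3 = \sqrt{-170} + 3 = i \sqrt{170} + 3 = 3 + i \sqrt{170} \approx 3.0 + 13.038 i$)
$V = - 4 \left(\frac{184}{7} + i \sqrt{170}\right)^{2}$ ($V = - 4 \left(\left(3 + i \sqrt{170}\right) + \frac{163}{7}\right)^{2} = - 4 \left(\frac{184}{7} + i \sqrt{170}\right)^{2} \approx -2083.8 - 2741.8 i$)
$\frac{V}{-328616} + \frac{70481}{n{\left(8 \right)}} = \frac{- \frac{102104}{49} - \frac{1472 i \sqrt{170}}{7}}{-328616} + \frac{70481}{8} = \left(- \frac{102104}{49} - \frac{1472 i \sqrt{170}}{7}\right) \left(- \frac{1}{328616}\right) + 70481 \cdot \frac{1}{8} = \left(\frac{12763}{2012773} + \frac{184 i \sqrt{170}}{287539}\right) + \frac{70481}{8} = \frac{141862355917}{16102184} + \frac{184 i \sqrt{170}}{287539}$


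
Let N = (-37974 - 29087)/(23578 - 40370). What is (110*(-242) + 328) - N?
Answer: -441562325/16792 ≈ -26296.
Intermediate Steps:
N = 67061/16792 (N = -67061/(-16792) = -67061*(-1/16792) = 67061/16792 ≈ 3.9936)
(110*(-242) + 328) - N = (110*(-242) + 328) - 1*67061/16792 = (-26620 + 328) - 67061/16792 = -26292 - 67061/16792 = -441562325/16792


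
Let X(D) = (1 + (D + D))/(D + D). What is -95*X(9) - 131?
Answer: -4163/18 ≈ -231.28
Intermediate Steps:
X(D) = (1 + 2*D)/(2*D) (X(D) = (1 + 2*D)/((2*D)) = (1 + 2*D)*(1/(2*D)) = (1 + 2*D)/(2*D))
-95*X(9) - 131 = -95*(½ + 9)/9 - 131 = -95*19/(9*2) - 131 = -95*19/18 - 131 = -1805/18 - 131 = -4163/18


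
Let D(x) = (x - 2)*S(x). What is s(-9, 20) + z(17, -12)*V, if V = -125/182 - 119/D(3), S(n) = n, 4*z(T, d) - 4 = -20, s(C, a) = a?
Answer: 49526/273 ≈ 181.41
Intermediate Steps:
z(T, d) = -4 (z(T, d) = 1 + (1/4)*(-20) = 1 - 5 = -4)
D(x) = x*(-2 + x) (D(x) = (x - 2)*x = (-2 + x)*x = x*(-2 + x))
V = -22033/546 (V = -125/182 - 119*1/(3*(-2 + 3)) = -125*1/182 - 119/(3*1) = -125/182 - 119/3 = -22033/546 ≈ -40.353)
s(-9, 20) + z(17, -12)*V = 20 - 4*(-22033/546) = 20 + 44066/273 = 49526/273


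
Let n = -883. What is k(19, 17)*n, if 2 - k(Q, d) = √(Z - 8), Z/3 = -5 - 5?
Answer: -1766 + 883*I*√38 ≈ -1766.0 + 5443.2*I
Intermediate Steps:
Z = -30 (Z = 3*(-5 - 5) = 3*(-10) = -30)
k(Q, d) = 2 - I*√38 (k(Q, d) = 2 - √(-30 - 8) = 2 - √(-38) = 2 - I*√38)
k(19, 17)*n = (2 - I*√38)*(-883) = -1766 + 883*I*√38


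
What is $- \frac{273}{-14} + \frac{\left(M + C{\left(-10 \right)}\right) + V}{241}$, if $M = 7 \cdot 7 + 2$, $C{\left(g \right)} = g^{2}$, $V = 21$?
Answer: $\frac{9743}{482} \approx 20.214$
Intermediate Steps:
$M = 51$ ($M = 49 + 2 = 51$)
$- \frac{273}{-14} + \frac{\left(M + C{\left(-10 \right)}\right) + V}{241} = - \frac{273}{-14} + \frac{\left(51 + \left(-10\right)^{2}\right) + 21}{241} = \left(-273\right) \left(- \frac{1}{14}\right) + \left(\left(51 + 100\right) + 21\right) \frac{1}{241} = \frac{39}{2} + \left(151 + 21\right) \frac{1}{241} = \frac{39}{2} + 172 \cdot \frac{1}{241} = \frac{39}{2} + \frac{172}{241} = \frac{9743}{482}$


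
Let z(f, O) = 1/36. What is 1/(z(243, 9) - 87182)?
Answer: -36/3138551 ≈ -1.1470e-5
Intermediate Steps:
z(f, O) = 1/36
1/(z(243, 9) - 87182) = 1/(1/36 - 87182) = 1/(-3138551/36) = -36/3138551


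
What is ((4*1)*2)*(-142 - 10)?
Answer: -1216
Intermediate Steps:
((4*1)*2)*(-142 - 10) = (4*2)*(-152) = 8*(-152) = -1216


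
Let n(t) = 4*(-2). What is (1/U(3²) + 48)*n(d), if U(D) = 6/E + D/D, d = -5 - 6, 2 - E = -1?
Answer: -1160/3 ≈ -386.67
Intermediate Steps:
E = 3 (E = 2 - 1*(-1) = 2 + 1 = 3)
d = -11
n(t) = -8
U(D) = 3 (U(D) = 6/3 + D/D = 6*(⅓) + 1 = 2 + 1 = 3)
(1/U(3²) + 48)*n(d) = (1/3 + 48)*(-8) = (⅓ + 48)*(-8) = (145/3)*(-8) = -1160/3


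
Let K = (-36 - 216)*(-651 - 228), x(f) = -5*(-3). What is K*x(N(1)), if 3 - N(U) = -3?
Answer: 3322620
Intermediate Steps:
N(U) = 6 (N(U) = 3 - 1*(-3) = 3 + 3 = 6)
x(f) = 15
K = 221508 (K = -252*(-879) = 221508)
K*x(N(1)) = 221508*15 = 3322620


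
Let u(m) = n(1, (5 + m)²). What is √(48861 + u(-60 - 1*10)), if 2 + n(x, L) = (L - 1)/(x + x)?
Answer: √50971 ≈ 225.77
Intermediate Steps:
n(x, L) = -2 + (-1 + L)/(2*x) (n(x, L) = -2 + (L - 1)/(x + x) = -2 + (-1 + L)/((2*x)) = -2 + (-1 + L)*(1/(2*x)) = -2 + (-1 + L)/(2*x))
u(m) = -5/2 + (5 + m)²/2 (u(m) = (½)*(-1 + (5 + m)² - 4*1)/1 = (½)*1*(-1 + (5 + m)² - 4) = (½)*1*(-5 + (5 + m)²) = -5/2 + (5 + m)²/2)
√(48861 + u(-60 - 1*10)) = √(48861 + (-5/2 + (5 + (-60 - 1*10))²/2)) = √(48861 + (-5/2 + (5 + (-60 - 10))²/2)) = √(48861 + (-5/2 + (5 - 70)²/2)) = √(48861 + (-5/2 + (½)*(-65)²)) = √(48861 + (-5/2 + (½)*4225)) = √(48861 + (-5/2 + 4225/2)) = √(48861 + 2110) = √50971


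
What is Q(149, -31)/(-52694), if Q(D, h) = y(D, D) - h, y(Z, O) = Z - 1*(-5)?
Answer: -185/52694 ≈ -0.0035108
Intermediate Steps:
y(Z, O) = 5 + Z (y(Z, O) = Z + 5 = 5 + Z)
Q(D, h) = 5 + D - h (Q(D, h) = (5 + D) - h = 5 + D - h)
Q(149, -31)/(-52694) = (5 + 149 - 1*(-31))/(-52694) = (5 + 149 + 31)*(-1/52694) = 185*(-1/52694) = -185/52694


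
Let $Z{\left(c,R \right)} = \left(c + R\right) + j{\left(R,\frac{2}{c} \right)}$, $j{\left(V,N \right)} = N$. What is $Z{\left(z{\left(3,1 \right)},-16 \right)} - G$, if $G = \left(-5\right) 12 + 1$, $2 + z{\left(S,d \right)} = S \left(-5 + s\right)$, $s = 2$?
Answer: $\frac{350}{11} \approx 31.818$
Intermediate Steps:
$z{\left(S,d \right)} = -2 - 3 S$ ($z{\left(S,d \right)} = -2 + S \left(-5 + 2\right) = -2 + S \left(-3\right) = -2 - 3 S$)
$G = -59$ ($G = -60 + 1 = -59$)
$Z{\left(c,R \right)} = R + c + \frac{2}{c}$ ($Z{\left(c,R \right)} = \left(c + R\right) + \frac{2}{c} = \left(R + c\right) + \frac{2}{c} = R + c + \frac{2}{c}$)
$Z{\left(z{\left(3,1 \right)},-16 \right)} - G = \left(-16 - 11 + \frac{2}{-2 - 9}\right) - -59 = \left(-16 - 11 + \frac{2}{-2 - 9}\right) + 59 = \left(-16 - 11 + \frac{2}{-11}\right) + 59 = \left(-16 - 11 + 2 \left(- \frac{1}{11}\right)\right) + 59 = \left(-16 - 11 - \frac{2}{11}\right) + 59 = - \frac{299}{11} + 59 = \frac{350}{11}$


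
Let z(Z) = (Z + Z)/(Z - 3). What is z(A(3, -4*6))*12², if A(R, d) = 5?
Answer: 720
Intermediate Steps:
z(Z) = 2*Z/(-3 + Z) (z(Z) = (2*Z)/(-3 + Z) = 2*Z/(-3 + Z))
z(A(3, -4*6))*12² = (2*5/(-3 + 5))*12² = (2*5/2)*144 = (2*5*(½))*144 = 5*144 = 720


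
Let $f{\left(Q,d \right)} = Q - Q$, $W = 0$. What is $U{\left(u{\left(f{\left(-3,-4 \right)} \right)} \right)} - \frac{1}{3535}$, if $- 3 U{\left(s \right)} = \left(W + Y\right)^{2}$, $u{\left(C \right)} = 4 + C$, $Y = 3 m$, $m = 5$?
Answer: $- \frac{265126}{3535} \approx -75.0$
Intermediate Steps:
$f{\left(Q,d \right)} = 0$
$Y = 15$ ($Y = 3 \cdot 5 = 15$)
$U{\left(s \right)} = -75$ ($U{\left(s \right)} = - \frac{\left(0 + 15\right)^{2}}{3} = - \frac{15^{2}}{3} = \left(- \frac{1}{3}\right) 225 = -75$)
$U{\left(u{\left(f{\left(-3,-4 \right)} \right)} \right)} - \frac{1}{3535} = -75 - \frac{1}{3535} = - \frac{265126}{3535}$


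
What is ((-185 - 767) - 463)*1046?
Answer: -1480090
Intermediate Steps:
((-185 - 767) - 463)*1046 = (-952 - 463)*1046 = -1415*1046 = -1480090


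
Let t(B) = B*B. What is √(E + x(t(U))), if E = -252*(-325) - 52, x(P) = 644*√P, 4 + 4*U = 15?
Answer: 3*√9291 ≈ 289.17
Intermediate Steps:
U = 11/4 (U = -1 + (¼)*15 = -1 + 15/4 = 11/4 ≈ 2.7500)
t(B) = B²
E = 81848 (E = 81900 - 52 = 81848)
√(E + x(t(U))) = √(81848 + 644*√((11/4)²)) = √(81848 + 644*√(121/16)) = √(81848 + 644*(11/4)) = √(81848 + 1771) = √83619 = 3*√9291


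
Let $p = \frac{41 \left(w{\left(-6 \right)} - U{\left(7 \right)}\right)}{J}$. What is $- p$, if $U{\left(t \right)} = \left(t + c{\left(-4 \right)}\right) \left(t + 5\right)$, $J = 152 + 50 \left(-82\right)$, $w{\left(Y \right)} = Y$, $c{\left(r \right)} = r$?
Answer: $- \frac{41}{94} \approx -0.43617$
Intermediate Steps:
$J = -3948$ ($J = 152 - 4100 = -3948$)
$U{\left(t \right)} = \left(-4 + t\right) \left(5 + t\right)$ ($U{\left(t \right)} = \left(t - 4\right) \left(t + 5\right) = \left(-4 + t\right) \left(5 + t\right)$)
$p = \frac{41}{94}$ ($p = \frac{41 \left(-6 - \left(-20 + 7 + 7^{2}\right)\right)}{-3948} = 41 \left(-6 - \left(-20 + 7 + 49\right)\right) \left(- \frac{1}{3948}\right) = 41 \left(-6 - 36\right) \left(- \frac{1}{3948}\right) = 41 \left(-42\right) \left(- \frac{1}{3948}\right) = \left(-1722\right) \left(- \frac{1}{3948}\right) = \frac{41}{94} \approx 0.43617$)
$- p = \left(-1\right) \frac{41}{94} = - \frac{41}{94}$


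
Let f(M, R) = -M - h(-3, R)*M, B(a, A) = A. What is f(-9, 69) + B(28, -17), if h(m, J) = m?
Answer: -35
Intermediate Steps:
f(M, R) = 2*M (f(M, R) = -M - (-3)*M = -M + 3*M = 2*M)
f(-9, 69) + B(28, -17) = 2*(-9) - 17 = -18 - 17 = -35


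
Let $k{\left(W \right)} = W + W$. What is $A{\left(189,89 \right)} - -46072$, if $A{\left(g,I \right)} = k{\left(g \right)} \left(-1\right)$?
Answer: $45694$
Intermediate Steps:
$k{\left(W \right)} = 2 W$
$A{\left(g,I \right)} = - 2 g$ ($A{\left(g,I \right)} = 2 g \left(-1\right) = - 2 g$)
$A{\left(189,89 \right)} - -46072 = \left(-2\right) 189 - -46072 = -378 + 46072 = 45694$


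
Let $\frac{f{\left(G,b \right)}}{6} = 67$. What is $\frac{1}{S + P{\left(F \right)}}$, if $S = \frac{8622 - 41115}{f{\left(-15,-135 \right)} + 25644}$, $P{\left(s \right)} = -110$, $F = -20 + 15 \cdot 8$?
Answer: $- \frac{8682}{965851} \approx -0.008989$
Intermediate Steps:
$f{\left(G,b \right)} = 402$ ($f{\left(G,b \right)} = 6 \cdot 67 = 402$)
$F = 100$ ($F = -20 + 120 = 100$)
$S = - \frac{10831}{8682}$ ($S = \frac{8622 - 41115}{402 + 25644} = - \frac{32493}{26046} = \left(-32493\right) \frac{1}{26046} = - \frac{10831}{8682} \approx -1.2475$)
$\frac{1}{S + P{\left(F \right)}} = \frac{1}{- \frac{10831}{8682} - 110} = \frac{1}{- \frac{965851}{8682}} = - \frac{8682}{965851}$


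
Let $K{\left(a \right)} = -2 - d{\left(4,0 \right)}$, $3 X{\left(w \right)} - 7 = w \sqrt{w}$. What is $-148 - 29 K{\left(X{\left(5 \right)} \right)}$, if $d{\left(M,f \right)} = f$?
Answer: $-90$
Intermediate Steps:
$X{\left(w \right)} = \frac{7}{3} + \frac{w^{\frac{3}{2}}}{3}$ ($X{\left(w \right)} = \frac{7}{3} + \frac{w \sqrt{w}}{3} = \frac{7}{3} + \frac{w^{\frac{3}{2}}}{3}$)
$K{\left(a \right)} = -2$ ($K{\left(a \right)} = -2 - 0 = -2 + 0 = -2$)
$-148 - 29 K{\left(X{\left(5 \right)} \right)} = -148 - -58 = -148 + 58 = -90$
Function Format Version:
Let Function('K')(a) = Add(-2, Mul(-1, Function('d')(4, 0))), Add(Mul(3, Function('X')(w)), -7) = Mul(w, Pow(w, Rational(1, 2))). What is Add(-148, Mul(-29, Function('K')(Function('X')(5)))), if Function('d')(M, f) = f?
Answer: -90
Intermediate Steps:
Function('X')(w) = Add(Rational(7, 3), Mul(Rational(1, 3), Pow(w, Rational(3, 2)))) (Function('X')(w) = Add(Rational(7, 3), Mul(Rational(1, 3), Mul(w, Pow(w, Rational(1, 2))))) = Add(Rational(7, 3), Mul(Rational(1, 3), Pow(w, Rational(3, 2)))))
Function('K')(a) = -2 (Function('K')(a) = Add(-2, Mul(-1, 0)) = Add(-2, 0) = -2)
Add(-148, Mul(-29, Function('K')(Function('X')(5)))) = Add(-148, Mul(-29, -2)) = Add(-148, 58) = -90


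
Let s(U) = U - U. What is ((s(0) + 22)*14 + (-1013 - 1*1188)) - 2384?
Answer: -4277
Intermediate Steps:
s(U) = 0
((s(0) + 22)*14 + (-1013 - 1*1188)) - 2384 = ((0 + 22)*14 + (-1013 - 1*1188)) - 2384 = (22*14 + (-1013 - 1188)) - 2384 = (308 - 2201) - 2384 = -1893 - 2384 = -4277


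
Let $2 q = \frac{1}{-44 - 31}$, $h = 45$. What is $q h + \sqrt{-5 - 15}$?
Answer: $- \frac{3}{10} + 2 i \sqrt{5} \approx -0.3 + 4.4721 i$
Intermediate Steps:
$q = - \frac{1}{150}$ ($q = \frac{1}{2 \left(-44 - 31\right)} = \frac{1}{2 \left(-75\right)} = \frac{1}{2} \left(- \frac{1}{75}\right) = - \frac{1}{150} \approx -0.0066667$)
$q h + \sqrt{-5 - 15} = \left(- \frac{1}{150}\right) 45 + \sqrt{-5 - 15} = - \frac{3}{10} + \sqrt{-20} = - \frac{3}{10} + 2 i \sqrt{5}$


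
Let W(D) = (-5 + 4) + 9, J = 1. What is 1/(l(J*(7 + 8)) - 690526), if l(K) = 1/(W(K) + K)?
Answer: -23/15882097 ≈ -1.4482e-6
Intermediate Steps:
W(D) = 8 (W(D) = -1 + 9 = 8)
l(K) = 1/(8 + K)
1/(l(J*(7 + 8)) - 690526) = 1/(1/(8 + 1*(7 + 8)) - 690526) = 1/(1/(8 + 1*15) - 690526) = 1/(1/(8 + 15) - 690526) = 1/(1/23 - 690526) = 1/(-15882097/23) = -23/15882097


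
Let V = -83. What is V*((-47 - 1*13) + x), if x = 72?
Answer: -996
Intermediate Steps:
V*((-47 - 1*13) + x) = -83*((-47 - 1*13) + 72) = -83*((-47 - 13) + 72) = -83*(-60 + 72) = -83*12 = -996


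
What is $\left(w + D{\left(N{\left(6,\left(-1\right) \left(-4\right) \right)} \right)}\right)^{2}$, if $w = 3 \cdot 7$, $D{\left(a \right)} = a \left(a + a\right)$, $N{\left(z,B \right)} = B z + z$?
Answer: $3316041$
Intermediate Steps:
$N{\left(z,B \right)} = z + B z$
$D{\left(a \right)} = 2 a^{2}$ ($D{\left(a \right)} = a 2 a = 2 a^{2}$)
$w = 21$
$\left(w + D{\left(N{\left(6,\left(-1\right) \left(-4\right) \right)} \right)}\right)^{2} = \left(21 + 2 \left(6 \left(1 - -4\right)\right)^{2}\right)^{2} = \left(21 + 2 \left(6 \left(1 + 4\right)\right)^{2}\right)^{2} = \left(21 + 2 \left(6 \cdot 5\right)^{2}\right)^{2} = \left(21 + 2 \cdot 30^{2}\right)^{2} = \left(21 + 2 \cdot 900\right)^{2} = \left(21 + 1800\right)^{2} = 1821^{2} = 3316041$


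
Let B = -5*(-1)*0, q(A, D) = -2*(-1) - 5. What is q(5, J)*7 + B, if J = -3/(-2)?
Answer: -21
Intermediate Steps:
J = 3/2 (J = -3*(-1/2) = 3/2 ≈ 1.5000)
q(A, D) = -3 (q(A, D) = 2 - 5 = -3)
B = 0 (B = 5*0 = 0)
q(5, J)*7 + B = -3*7 + 0 = -21 + 0 = -21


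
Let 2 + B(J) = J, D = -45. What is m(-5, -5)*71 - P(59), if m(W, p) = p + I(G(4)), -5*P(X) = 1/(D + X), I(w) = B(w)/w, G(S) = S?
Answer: -11182/35 ≈ -319.49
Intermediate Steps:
B(J) = -2 + J
I(w) = (-2 + w)/w
P(X) = -1/(5*(-45 + X))
m(W, p) = ½ + p (m(W, p) = p + (-2 + 4)/4 = p + (¼)*2 = p + ½ = ½ + p)
m(-5, -5)*71 - P(59) = (½ - 5)*71 - (-1)/(-225 + 5*59) = -9/2*71 - (-1)/(-225 + 295) = -639/2 - (-1)/70 = -639/2 - 1*(-1/70) = -639/2 + 1/70 = -11182/35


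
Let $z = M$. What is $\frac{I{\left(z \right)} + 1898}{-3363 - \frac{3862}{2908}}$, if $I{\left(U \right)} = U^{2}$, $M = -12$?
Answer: $- \frac{2969068}{4891733} \approx -0.60696$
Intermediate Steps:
$z = -12$
$\frac{I{\left(z \right)} + 1898}{-3363 - \frac{3862}{2908}} = \frac{\left(-12\right)^{2} + 1898}{-3363 - \frac{3862}{2908}} = \frac{144 + 1898}{-3363 - \frac{1931}{1454}} = \frac{2042}{-3363 - \frac{1931}{1454}} = \frac{2042}{- \frac{4891733}{1454}} = 2042 \left(- \frac{1454}{4891733}\right) = - \frac{2969068}{4891733}$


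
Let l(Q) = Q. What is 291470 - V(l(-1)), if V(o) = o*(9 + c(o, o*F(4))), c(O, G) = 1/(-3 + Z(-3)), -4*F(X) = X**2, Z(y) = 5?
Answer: 582959/2 ≈ 2.9148e+5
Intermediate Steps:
F(X) = -X**2/4
c(O, G) = 1/2 (c(O, G) = 1/(-3 + 5) = 1/2)
V(o) = 19*o/2 (V(o) = o*(9 + 1/2) = o*(19/2) = 19*o/2)
291470 - V(l(-1)) = 291470 - 19*(-1)/2 = 291470 - 1*(-19/2) = 291470 + 19/2 = 582959/2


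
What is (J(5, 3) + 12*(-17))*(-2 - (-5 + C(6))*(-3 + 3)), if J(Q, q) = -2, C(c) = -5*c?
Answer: 412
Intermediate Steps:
(J(5, 3) + 12*(-17))*(-2 - (-5 + C(6))*(-3 + 3)) = (-2 + 12*(-17))*(-2 - (-5 - 5*6)*(-3 + 3)) = (-2 - 204)*(-2 - (-5 - 30)*0) = -206*(-2 - (-35)*0) = -206*(-2 - 1*0) = -206*(-2 + 0) = -206*(-2) = 412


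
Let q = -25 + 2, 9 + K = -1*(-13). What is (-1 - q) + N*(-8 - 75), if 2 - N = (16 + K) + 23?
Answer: 3425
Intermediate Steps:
K = 4 (K = -9 - 1*(-13) = -9 + 13 = 4)
q = -23
N = -41 (N = 2 - ((16 + 4) + 23) = 2 - (20 + 23) = 2 - 1*43 = 2 - 43 = -41)
(-1 - q) + N*(-8 - 75) = (-1 - 1*(-23)) - 41*(-8 - 75) = (-1 + 23) - 41*(-83) = 22 + 3403 = 3425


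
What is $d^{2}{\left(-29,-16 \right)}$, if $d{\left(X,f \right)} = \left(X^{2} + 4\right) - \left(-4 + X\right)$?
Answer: $770884$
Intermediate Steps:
$d{\left(X,f \right)} = 8 + X^{2} - X$ ($d{\left(X,f \right)} = \left(4 + X^{2}\right) - \left(-4 + X\right) = 8 + X^{2} - X$)
$d^{2}{\left(-29,-16 \right)} = \left(8 + \left(-29\right)^{2} - -29\right)^{2} = \left(8 + 841 + 29\right)^{2} = 878^{2} = 770884$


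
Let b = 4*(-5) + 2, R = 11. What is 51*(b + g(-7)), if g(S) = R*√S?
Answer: -918 + 561*I*√7 ≈ -918.0 + 1484.3*I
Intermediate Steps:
b = -18 (b = -20 + 2 = -18)
g(S) = 11*√S
51*(b + g(-7)) = 51*(-18 + 11*√(-7)) = 51*(-18 + 11*(I*√7)) = 51*(-18 + 11*I*√7) = -918 + 561*I*√7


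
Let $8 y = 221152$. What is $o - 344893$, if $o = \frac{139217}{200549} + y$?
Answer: $- \frac{63623830484}{200549} \approx -3.1725 \cdot 10^{5}$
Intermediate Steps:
$y = 27644$ ($y = \frac{1}{8} \cdot 221152 = 27644$)
$o = \frac{5544115773}{200549}$ ($o = \frac{139217}{200549} + 27644 = \frac{5544115773}{200549} \approx 27645.0$)
$o - 344893 = \frac{5544115773}{200549} - 344893 = - \frac{63623830484}{200549}$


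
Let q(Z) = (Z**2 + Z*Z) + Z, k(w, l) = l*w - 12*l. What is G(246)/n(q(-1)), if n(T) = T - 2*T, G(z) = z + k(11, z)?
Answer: 0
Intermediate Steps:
k(w, l) = -12*l + l*w
q(Z) = Z + 2*Z**2 (q(Z) = (Z**2 + Z**2) + Z = 2*Z**2 + Z = Z + 2*Z**2)
G(z) = 0 (G(z) = z + z*(-12 + 11) = z + z*(-1) = z - z = 0)
n(T) = -T
G(246)/n(q(-1)) = 0/((-(-1)*(1 + 2*(-1)))) = 0/((-(-1)*(1 - 2))) = 0/((-(-1)*(-1))) = 0/((-1*1)) = 0/(-1) = 0*(-1) = 0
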